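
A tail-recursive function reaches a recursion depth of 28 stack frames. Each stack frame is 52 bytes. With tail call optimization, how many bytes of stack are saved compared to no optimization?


Without TCO: 28 * 52 = 1456 bytes
With TCO: reuse 1 frame = 52 bytes
Savings = 1456 - 52 = 1404

1404


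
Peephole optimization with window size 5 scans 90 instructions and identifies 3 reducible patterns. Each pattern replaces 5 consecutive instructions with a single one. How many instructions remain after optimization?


Each match removes 4 instructions.
Total removed = 3 * 4 = 12
Remaining = 90 - 12 = 78

78


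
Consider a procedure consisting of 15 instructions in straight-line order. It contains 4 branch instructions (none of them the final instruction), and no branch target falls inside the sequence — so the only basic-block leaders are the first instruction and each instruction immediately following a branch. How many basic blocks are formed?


With no in-sequence branch targets, the leaders are the first instruction plus the instruction after each branch.
Number of basic blocks = branches + 1
= 4 + 1 = 5

5


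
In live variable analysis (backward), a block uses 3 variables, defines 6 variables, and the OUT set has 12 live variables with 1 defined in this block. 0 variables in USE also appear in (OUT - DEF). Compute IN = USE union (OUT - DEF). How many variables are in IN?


OUT - DEF: 12 - 1 = 11
|IN| = |USE| + |OUT - DEF| - |USE ∩ (OUT - DEF)| = 3 + 11 - 0 = 14

14


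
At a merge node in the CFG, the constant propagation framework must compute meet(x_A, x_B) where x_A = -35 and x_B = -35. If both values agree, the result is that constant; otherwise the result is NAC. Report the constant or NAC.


Meet operation: if both paths give the same constant, result is that constant; if they differ, result is NAC (not-a-constant).
Path A: -35, Path B: -35 -> equal
Result: constant -> -35

-35


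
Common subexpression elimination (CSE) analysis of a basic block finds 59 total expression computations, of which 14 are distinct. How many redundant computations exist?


CSE count = total expressions - unique expressions
= 59 - 14 = 45

45


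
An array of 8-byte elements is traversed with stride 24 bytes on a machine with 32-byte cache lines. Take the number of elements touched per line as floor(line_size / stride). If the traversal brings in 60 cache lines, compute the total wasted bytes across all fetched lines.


Elements per line = floor(32 / 24) = 1
Bytes used per line = 1 * 8 = 8
Wasted per line = 32 - 8 = 24
Total wasted = 24 * 60 = 1440

1440


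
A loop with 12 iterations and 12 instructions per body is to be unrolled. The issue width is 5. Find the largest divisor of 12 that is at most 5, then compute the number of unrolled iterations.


Largest divisor of 12 <= 5 is 4
New iterations = 12 / 4 = 3

3


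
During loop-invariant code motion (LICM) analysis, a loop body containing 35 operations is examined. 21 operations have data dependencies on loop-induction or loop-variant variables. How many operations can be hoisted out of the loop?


Invariant candidates = total - loop-dependent
= 35 - 21 = 14

14


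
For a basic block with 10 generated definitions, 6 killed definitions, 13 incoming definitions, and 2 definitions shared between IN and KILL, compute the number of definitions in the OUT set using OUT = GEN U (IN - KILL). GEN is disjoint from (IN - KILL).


IN - KILL: 13 - 2 = 11 surviving definitions
OUT = GEN + surviving = 10 + 11 = 21

21


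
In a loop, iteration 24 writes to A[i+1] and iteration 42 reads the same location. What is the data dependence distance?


Distance = read iteration - write iteration
= 42 - 24 = 18

18


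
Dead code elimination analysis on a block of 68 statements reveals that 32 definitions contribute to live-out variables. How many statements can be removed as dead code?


Dead code = total statements - live definitions
= 68 - 32 = 36

36


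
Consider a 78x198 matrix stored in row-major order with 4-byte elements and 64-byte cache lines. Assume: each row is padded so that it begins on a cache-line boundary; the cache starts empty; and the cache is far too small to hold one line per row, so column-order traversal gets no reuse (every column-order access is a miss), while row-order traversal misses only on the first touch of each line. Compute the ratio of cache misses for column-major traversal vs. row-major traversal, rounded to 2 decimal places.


Each row occupies 198 * 4 = 792 bytes and starts on a line boundary, so it spans ceil(792 / 64) = 13 cache lines.
Row-major traversal misses (one per line touched): 78 * ceil(198 * 4 / 64) = 1014
Column-major traversal misses (no reuse, every access misses): 78 * 198 = 15444
Ratio = 15444 / 1014 = 15.23

15.23


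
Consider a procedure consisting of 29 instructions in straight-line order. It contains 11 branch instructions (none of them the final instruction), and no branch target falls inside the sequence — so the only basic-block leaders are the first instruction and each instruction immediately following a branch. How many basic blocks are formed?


With no in-sequence branch targets, the leaders are the first instruction plus the instruction after each branch.
Number of basic blocks = branches + 1
= 11 + 1 = 12

12


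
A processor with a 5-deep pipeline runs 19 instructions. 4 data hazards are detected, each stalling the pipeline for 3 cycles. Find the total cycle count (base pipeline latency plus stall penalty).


Base cycles = 5 + 19 - 1 = 23
Total stalls = 4 * 3 = 12
Total = 23 + 12 = 35

35


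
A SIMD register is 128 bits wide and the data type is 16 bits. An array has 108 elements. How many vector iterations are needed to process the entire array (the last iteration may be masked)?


Width = 128 / 16 = 8 elements per vector op
Iterations = ceil(108 / 8) = 14

14


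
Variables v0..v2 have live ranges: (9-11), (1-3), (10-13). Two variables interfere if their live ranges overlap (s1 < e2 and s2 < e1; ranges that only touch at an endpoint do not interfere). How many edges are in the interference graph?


Check all pairs for overlapping intervals.
Two intervals (s1,e1) and (s2,e2) overlap if s1 < e2 and s2 < e1.
v0 (9-11) vs v1..v2: overlaps v2 -> 1
v1 (1-3) vs v2: overlaps none -> 0
Total overlapping pairs = 1 + 0 = 1

1


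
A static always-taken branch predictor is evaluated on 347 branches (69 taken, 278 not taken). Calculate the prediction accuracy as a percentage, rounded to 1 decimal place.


Predictor: always-taken
Correct predictions = 69
Accuracy = 69 / 347 * 100 = 19.9%

19.9


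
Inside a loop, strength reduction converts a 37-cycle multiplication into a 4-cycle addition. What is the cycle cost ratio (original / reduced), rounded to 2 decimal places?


Ratio = mult_cost / add_cost = 37 / 4 = 9.25

9.25


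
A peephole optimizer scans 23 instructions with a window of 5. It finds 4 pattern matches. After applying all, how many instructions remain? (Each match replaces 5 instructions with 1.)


Each match removes 4 instructions.
Total removed = 4 * 4 = 16
Remaining = 23 - 16 = 7

7


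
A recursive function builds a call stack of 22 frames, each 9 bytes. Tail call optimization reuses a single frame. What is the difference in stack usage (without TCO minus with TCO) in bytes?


Without TCO: 22 * 9 = 198 bytes
With TCO: reuse 1 frame = 9 bytes
Savings = 198 - 9 = 189

189


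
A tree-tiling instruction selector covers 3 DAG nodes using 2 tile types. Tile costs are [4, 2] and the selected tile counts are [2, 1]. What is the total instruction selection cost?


Total cost = sum(count_i * cost_i)
= 2*4 + 1*2
= 10

10


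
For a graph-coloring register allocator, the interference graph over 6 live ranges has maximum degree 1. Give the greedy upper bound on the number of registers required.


Greedy coloring never needs more than (max_degree + 1) colors: when coloring a vertex, at most max_degree neighbors are already colored.
Upper bound = 1 + 1 = 2

2


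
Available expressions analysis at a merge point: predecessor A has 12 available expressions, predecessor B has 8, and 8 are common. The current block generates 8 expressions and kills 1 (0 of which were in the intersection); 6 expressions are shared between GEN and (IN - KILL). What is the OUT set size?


IN = intersection of predecessors = 8
IN - KILL = 8 - 0 = 8
|OUT| = |GEN| + |IN - KILL| - |GEN ∩ (IN - KILL)| = 8 + 8 - 6 = 10

10


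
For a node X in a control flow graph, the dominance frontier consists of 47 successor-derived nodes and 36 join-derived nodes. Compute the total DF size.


DF(X) = direct successor contributions + join point contributions
= 47 + 36 = 83

83


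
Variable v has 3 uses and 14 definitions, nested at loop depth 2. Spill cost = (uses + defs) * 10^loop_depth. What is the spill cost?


uses + defs = 3 + 14 = 17
10^2 = 100
Spill cost = 17 * 100 = 1700

1700


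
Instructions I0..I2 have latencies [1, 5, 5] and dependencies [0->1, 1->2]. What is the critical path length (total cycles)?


Compute longest path through dependency graph: dist(Ik) = max over predecessors of dist + latency(Ik).
dist(I0) = latency 1 = 1
dist(I1) = dist(I0) + 5 = 1 + 5 = 6
dist(I2) = dist(I1) + 5 = 6 + 5 = 11
Critical path = max dist = 11

11


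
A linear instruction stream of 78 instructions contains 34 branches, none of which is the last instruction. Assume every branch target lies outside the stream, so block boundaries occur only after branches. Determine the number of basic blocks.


With no in-sequence branch targets, the leaders are the first instruction plus the instruction after each branch.
Number of basic blocks = branches + 1
= 34 + 1 = 35

35


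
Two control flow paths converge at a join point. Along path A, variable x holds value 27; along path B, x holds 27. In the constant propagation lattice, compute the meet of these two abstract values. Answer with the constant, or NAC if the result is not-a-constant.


Meet operation: if both paths give the same constant, result is that constant; if they differ, result is NAC (not-a-constant).
Path A: 27, Path B: 27 -> equal
Result: constant -> 27

27


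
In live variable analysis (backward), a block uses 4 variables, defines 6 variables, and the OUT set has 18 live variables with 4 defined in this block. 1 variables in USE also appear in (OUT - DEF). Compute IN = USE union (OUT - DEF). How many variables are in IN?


OUT - DEF: 18 - 4 = 14
|IN| = |USE| + |OUT - DEF| - |USE ∩ (OUT - DEF)| = 4 + 14 - 1 = 17

17


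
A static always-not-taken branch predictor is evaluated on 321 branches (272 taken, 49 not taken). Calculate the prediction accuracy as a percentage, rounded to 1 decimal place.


Predictor: always-not-taken
Correct predictions = 49
Accuracy = 49 / 321 * 100 = 15.3%

15.3


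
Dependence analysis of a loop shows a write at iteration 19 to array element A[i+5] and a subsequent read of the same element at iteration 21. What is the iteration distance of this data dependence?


Distance = read iteration - write iteration
= 21 - 19 = 2

2


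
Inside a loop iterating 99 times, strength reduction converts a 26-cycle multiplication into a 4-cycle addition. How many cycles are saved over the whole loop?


Per-iteration saving = 26 - 4 = 22
Total saved = 99 * 22 = 2178

2178


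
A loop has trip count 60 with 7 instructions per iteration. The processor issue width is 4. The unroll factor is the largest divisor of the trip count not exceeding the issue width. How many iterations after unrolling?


Largest divisor of 60 <= 4 is 4
New iterations = 60 / 4 = 15

15


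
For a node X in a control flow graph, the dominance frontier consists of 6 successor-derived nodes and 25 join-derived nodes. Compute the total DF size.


DF(X) = direct successor contributions + join point contributions
= 6 + 25 = 31

31


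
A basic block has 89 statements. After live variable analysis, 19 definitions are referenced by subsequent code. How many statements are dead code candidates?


Dead code = total statements - live definitions
= 89 - 19 = 70

70


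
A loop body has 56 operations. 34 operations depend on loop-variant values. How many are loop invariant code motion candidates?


Invariant candidates = total - loop-dependent
= 56 - 34 = 22

22


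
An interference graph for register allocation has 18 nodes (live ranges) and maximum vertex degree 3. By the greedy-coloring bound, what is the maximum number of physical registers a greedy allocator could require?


Greedy coloring never needs more than (max_degree + 1) colors: when coloring a vertex, at most max_degree neighbors are already colored.
Upper bound = 3 + 1 = 4

4


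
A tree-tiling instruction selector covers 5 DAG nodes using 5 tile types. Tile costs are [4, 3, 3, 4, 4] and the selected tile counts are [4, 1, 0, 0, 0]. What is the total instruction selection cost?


Total cost = sum(count_i * cost_i)
= 4*4 + 1*3 + 0*3 + 0*4 + 0*4
= 19

19


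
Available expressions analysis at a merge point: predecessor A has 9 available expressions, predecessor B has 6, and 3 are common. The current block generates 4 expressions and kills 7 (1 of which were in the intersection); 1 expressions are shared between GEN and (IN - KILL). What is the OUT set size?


IN = intersection of predecessors = 3
IN - KILL = 3 - 1 = 2
|OUT| = |GEN| + |IN - KILL| - |GEN ∩ (IN - KILL)| = 4 + 2 - 1 = 5

5


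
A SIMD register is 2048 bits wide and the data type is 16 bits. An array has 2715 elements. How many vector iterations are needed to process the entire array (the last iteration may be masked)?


Width = 2048 / 16 = 128 elements per vector op
Iterations = ceil(2715 / 128) = 22

22


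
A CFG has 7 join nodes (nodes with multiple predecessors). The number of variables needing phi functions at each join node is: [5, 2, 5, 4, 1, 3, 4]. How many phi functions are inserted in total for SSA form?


Total phi functions = sum of phi functions at each join node
= 5 + 2 + 5 + 4 + 1 + 3 + 4 = 24

24


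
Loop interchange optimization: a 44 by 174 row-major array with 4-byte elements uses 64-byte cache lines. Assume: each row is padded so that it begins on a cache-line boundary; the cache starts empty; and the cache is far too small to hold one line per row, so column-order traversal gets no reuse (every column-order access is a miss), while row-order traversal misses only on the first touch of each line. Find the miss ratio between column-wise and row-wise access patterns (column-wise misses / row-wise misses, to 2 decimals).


Each row occupies 174 * 4 = 696 bytes and starts on a line boundary, so it spans ceil(696 / 64) = 11 cache lines.
Row-major traversal misses (one per line touched): 44 * ceil(174 * 4 / 64) = 484
Column-major traversal misses (no reuse, every access misses): 44 * 174 = 7656
Ratio = 7656 / 484 = 15.82

15.82


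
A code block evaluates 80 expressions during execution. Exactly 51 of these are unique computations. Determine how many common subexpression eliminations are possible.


CSE count = total expressions - unique expressions
= 80 - 51 = 29

29


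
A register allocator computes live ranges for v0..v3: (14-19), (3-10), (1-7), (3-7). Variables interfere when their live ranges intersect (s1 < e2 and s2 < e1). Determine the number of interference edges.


Check all pairs for overlapping intervals.
Two intervals (s1,e1) and (s2,e2) overlap if s1 < e2 and s2 < e1.
v0 (14-19) vs v1..v3: overlaps none -> 0
v1 (3-10) vs v2..v3: overlaps v2, v3 -> 2
v2 (1-7) vs v3: overlaps v3 -> 1
Total overlapping pairs = 0 + 2 + 1 = 3

3


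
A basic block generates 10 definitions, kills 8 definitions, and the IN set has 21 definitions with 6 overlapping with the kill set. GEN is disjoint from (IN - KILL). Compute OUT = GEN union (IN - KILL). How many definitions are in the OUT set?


IN - KILL: 21 - 6 = 15 surviving definitions
OUT = GEN + surviving = 10 + 15 = 25

25


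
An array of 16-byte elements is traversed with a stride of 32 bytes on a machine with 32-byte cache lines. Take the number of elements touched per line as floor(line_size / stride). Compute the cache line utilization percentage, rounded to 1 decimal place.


Elements per cache line = floor(32 / 32) = 1
Bytes used = 1 * 16 = 16
Utilization = 16 / 32 * 100 = 50.0%

50.0


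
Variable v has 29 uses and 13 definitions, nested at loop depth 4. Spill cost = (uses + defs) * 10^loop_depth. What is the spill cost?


uses + defs = 29 + 13 = 42
10^4 = 10000
Spill cost = 42 * 10000 = 420000

420000


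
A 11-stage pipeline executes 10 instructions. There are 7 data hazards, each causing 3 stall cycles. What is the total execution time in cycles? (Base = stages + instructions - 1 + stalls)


Base cycles = 11 + 10 - 1 = 20
Total stalls = 7 * 3 = 21
Total = 20 + 21 = 41

41


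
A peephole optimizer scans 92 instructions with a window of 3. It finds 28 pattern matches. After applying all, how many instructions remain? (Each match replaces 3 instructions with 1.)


Each match removes 2 instructions.
Total removed = 28 * 2 = 56
Remaining = 92 - 56 = 36

36


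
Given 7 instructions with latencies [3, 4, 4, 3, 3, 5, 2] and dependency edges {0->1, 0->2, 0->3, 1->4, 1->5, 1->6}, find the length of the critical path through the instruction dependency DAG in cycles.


Compute longest path through dependency graph: dist(Ik) = max over predecessors of dist + latency(Ik).
dist(I0) = latency 3 = 3
dist(I1) = dist(I0) + 4 = 3 + 4 = 7
dist(I2) = dist(I0) + 4 = 3 + 4 = 7
dist(I3) = dist(I0) + 3 = 3 + 3 = 6
dist(I4) = dist(I1) + 3 = 7 + 3 = 10
dist(I5) = dist(I1) + 5 = 7 + 5 = 12
dist(I6) = dist(I1) + 2 = 7 + 2 = 9
Critical path = max dist = 12

12


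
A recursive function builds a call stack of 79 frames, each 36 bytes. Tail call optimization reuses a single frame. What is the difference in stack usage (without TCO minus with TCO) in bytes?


Without TCO: 79 * 36 = 2844 bytes
With TCO: reuse 1 frame = 36 bytes
Savings = 2844 - 36 = 2808

2808


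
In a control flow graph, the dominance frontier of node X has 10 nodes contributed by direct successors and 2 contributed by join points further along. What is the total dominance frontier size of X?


DF(X) = direct successor contributions + join point contributions
= 10 + 2 = 12

12


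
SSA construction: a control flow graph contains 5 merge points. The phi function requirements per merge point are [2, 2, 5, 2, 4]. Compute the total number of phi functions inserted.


Total phi functions = sum of phi functions at each join node
= 2 + 2 + 5 + 2 + 4 = 15

15


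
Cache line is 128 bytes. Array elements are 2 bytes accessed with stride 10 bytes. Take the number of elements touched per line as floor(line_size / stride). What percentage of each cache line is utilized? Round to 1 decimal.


Elements per cache line = floor(128 / 10) = 12
Bytes used = 12 * 2 = 24
Utilization = 24 / 128 * 100 = 18.8%

18.8


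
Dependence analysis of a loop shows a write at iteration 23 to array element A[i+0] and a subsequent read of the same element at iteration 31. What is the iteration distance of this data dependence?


Distance = read iteration - write iteration
= 31 - 23 = 8

8


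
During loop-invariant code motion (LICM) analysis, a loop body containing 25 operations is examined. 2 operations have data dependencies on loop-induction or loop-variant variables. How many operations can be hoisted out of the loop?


Invariant candidates = total - loop-dependent
= 25 - 2 = 23

23


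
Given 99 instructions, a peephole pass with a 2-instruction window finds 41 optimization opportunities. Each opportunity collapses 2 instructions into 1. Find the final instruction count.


Each match removes 1 instructions.
Total removed = 41 * 1 = 41
Remaining = 99 - 41 = 58

58


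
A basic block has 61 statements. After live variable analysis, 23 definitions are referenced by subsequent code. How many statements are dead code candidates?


Dead code = total statements - live definitions
= 61 - 23 = 38

38


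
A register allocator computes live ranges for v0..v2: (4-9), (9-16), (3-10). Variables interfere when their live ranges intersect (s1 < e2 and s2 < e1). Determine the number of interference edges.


Check all pairs for overlapping intervals.
Two intervals (s1,e1) and (s2,e2) overlap if s1 < e2 and s2 < e1.
v0 (4-9) vs v1..v2: overlaps v2 -> 1
v1 (9-16) vs v2: overlaps v2 -> 1
Total overlapping pairs = 1 + 1 = 2

2


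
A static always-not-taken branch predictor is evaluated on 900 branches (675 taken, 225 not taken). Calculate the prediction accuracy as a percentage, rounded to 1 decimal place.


Predictor: always-not-taken
Correct predictions = 225
Accuracy = 225 / 900 * 100 = 25.0%

25.0


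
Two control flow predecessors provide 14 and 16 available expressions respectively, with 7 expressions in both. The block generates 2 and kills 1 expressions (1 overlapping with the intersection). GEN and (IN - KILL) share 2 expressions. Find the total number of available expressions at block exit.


IN = intersection of predecessors = 7
IN - KILL = 7 - 1 = 6
|OUT| = |GEN| + |IN - KILL| - |GEN ∩ (IN - KILL)| = 2 + 6 - 2 = 6

6


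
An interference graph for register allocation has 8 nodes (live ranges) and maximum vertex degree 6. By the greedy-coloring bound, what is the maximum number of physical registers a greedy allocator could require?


Greedy coloring never needs more than (max_degree + 1) colors: when coloring a vertex, at most max_degree neighbors are already colored.
Upper bound = 6 + 1 = 7

7


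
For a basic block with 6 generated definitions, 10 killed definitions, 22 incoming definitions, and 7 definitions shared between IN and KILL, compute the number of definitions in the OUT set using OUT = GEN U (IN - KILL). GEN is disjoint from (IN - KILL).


IN - KILL: 22 - 7 = 15 surviving definitions
OUT = GEN + surviving = 6 + 15 = 21

21


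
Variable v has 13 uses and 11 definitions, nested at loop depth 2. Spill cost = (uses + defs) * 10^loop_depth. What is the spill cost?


uses + defs = 13 + 11 = 24
10^2 = 100
Spill cost = 24 * 100 = 2400

2400


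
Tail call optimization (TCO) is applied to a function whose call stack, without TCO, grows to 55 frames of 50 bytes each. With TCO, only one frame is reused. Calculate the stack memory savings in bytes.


Without TCO: 55 * 50 = 2750 bytes
With TCO: reuse 1 frame = 50 bytes
Savings = 2750 - 50 = 2700

2700


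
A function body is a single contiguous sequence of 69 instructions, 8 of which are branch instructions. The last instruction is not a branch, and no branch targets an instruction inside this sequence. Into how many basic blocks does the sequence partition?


With no in-sequence branch targets, the leaders are the first instruction plus the instruction after each branch.
Number of basic blocks = branches + 1
= 8 + 1 = 9

9


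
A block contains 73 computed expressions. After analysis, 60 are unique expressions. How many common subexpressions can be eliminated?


CSE count = total expressions - unique expressions
= 73 - 60 = 13

13


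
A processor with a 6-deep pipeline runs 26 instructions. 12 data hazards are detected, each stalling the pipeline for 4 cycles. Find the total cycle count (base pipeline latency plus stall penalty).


Base cycles = 6 + 26 - 1 = 31
Total stalls = 12 * 4 = 48
Total = 31 + 48 = 79

79


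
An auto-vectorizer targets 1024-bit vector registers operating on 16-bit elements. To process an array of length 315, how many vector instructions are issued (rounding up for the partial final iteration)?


Width = 1024 / 16 = 64 elements per vector op
Iterations = ceil(315 / 64) = 5

5


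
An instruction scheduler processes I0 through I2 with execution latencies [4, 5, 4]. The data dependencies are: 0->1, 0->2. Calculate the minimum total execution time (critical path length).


Compute longest path through dependency graph: dist(Ik) = max over predecessors of dist + latency(Ik).
dist(I0) = latency 4 = 4
dist(I1) = dist(I0) + 5 = 4 + 5 = 9
dist(I2) = dist(I0) + 4 = 4 + 4 = 8
Critical path = max dist = 9

9


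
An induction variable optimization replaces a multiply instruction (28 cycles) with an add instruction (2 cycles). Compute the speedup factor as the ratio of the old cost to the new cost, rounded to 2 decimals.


Ratio = mult_cost / add_cost = 28 / 2 = 14.0

14.0


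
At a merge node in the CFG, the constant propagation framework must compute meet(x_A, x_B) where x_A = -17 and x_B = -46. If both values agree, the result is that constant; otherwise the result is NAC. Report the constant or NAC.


Meet operation: if both paths give the same constant, result is that constant; if they differ, result is NAC (not-a-constant).
Path A: -17, Path B: -46 -> differ
Result: not-a-constant -> NAC

NAC


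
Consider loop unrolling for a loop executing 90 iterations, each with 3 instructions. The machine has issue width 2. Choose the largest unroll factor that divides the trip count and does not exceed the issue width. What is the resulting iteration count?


Largest divisor of 90 <= 2 is 2
New iterations = 90 / 2 = 45

45


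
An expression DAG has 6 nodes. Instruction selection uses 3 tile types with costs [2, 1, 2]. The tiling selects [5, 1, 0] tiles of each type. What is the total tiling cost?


Total cost = sum(count_i * cost_i)
= 5*2 + 1*1 + 0*2
= 11

11


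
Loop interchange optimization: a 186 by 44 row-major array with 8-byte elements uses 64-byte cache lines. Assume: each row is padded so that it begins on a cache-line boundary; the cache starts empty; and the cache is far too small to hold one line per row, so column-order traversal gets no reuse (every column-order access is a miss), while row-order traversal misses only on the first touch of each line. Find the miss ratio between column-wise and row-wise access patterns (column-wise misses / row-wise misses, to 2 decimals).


Each row occupies 44 * 8 = 352 bytes and starts on a line boundary, so it spans ceil(352 / 64) = 6 cache lines.
Row-major traversal misses (one per line touched): 186 * ceil(44 * 8 / 64) = 1116
Column-major traversal misses (no reuse, every access misses): 186 * 44 = 8184
Ratio = 8184 / 1116 = 7.33

7.33


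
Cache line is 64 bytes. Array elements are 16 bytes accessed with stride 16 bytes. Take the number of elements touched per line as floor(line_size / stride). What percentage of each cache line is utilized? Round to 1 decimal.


Elements per cache line = floor(64 / 16) = 4
Bytes used = 4 * 16 = 64
Utilization = 64 / 64 * 100 = 100.0%

100.0


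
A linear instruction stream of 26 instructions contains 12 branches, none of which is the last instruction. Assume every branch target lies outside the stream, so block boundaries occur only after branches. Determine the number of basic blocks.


With no in-sequence branch targets, the leaders are the first instruction plus the instruction after each branch.
Number of basic blocks = branches + 1
= 12 + 1 = 13

13


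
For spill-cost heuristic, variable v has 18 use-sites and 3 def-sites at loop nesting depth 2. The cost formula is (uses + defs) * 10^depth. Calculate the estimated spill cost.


uses + defs = 18 + 3 = 21
10^2 = 100
Spill cost = 21 * 100 = 2100

2100


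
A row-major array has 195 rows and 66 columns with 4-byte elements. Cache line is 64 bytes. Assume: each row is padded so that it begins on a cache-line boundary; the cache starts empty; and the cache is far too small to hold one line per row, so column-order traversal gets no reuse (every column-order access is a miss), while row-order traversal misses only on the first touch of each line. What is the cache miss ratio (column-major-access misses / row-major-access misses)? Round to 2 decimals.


Each row occupies 66 * 4 = 264 bytes and starts on a line boundary, so it spans ceil(264 / 64) = 5 cache lines.
Row-major traversal misses (one per line touched): 195 * ceil(66 * 4 / 64) = 975
Column-major traversal misses (no reuse, every access misses): 195 * 66 = 12870
Ratio = 12870 / 975 = 13.2

13.2


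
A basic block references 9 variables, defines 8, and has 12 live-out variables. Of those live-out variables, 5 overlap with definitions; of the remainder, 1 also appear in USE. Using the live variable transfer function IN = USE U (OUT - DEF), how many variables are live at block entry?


OUT - DEF: 12 - 5 = 7
|IN| = |USE| + |OUT - DEF| - |USE ∩ (OUT - DEF)| = 9 + 7 - 1 = 15

15


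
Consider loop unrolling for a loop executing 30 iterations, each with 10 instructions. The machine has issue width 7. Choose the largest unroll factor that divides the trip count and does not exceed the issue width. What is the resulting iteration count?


Largest divisor of 30 <= 7 is 6
New iterations = 30 / 6 = 5

5


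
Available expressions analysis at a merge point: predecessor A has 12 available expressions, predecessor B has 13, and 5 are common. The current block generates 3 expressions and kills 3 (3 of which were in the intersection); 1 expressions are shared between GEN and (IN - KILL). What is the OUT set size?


IN = intersection of predecessors = 5
IN - KILL = 5 - 3 = 2
|OUT| = |GEN| + |IN - KILL| - |GEN ∩ (IN - KILL)| = 3 + 2 - 1 = 4

4


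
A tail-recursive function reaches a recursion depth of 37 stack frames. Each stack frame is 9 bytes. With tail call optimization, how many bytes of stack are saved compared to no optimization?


Without TCO: 37 * 9 = 333 bytes
With TCO: reuse 1 frame = 9 bytes
Savings = 333 - 9 = 324

324


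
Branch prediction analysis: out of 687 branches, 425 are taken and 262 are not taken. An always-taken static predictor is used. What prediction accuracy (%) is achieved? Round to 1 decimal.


Predictor: always-taken
Correct predictions = 425
Accuracy = 425 / 687 * 100 = 61.9%

61.9


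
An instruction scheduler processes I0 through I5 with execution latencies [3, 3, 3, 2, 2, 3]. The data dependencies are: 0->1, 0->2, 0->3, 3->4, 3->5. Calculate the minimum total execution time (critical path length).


Compute longest path through dependency graph: dist(Ik) = max over predecessors of dist + latency(Ik).
dist(I0) = latency 3 = 3
dist(I1) = dist(I0) + 3 = 3 + 3 = 6
dist(I2) = dist(I0) + 3 = 3 + 3 = 6
dist(I3) = dist(I0) + 2 = 3 + 2 = 5
dist(I4) = dist(I3) + 2 = 5 + 2 = 7
dist(I5) = dist(I3) + 3 = 5 + 3 = 8
Critical path = max dist = 8

8


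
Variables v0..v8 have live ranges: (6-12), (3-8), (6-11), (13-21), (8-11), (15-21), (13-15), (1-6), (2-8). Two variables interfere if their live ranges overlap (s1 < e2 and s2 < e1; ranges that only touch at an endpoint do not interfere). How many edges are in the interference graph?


Check all pairs for overlapping intervals.
Two intervals (s1,e1) and (s2,e2) overlap if s1 < e2 and s2 < e1.
v0 (6-12) vs v1..v8: overlaps v1, v2, v4, v8 -> 4
v1 (3-8) vs v2..v8: overlaps v2, v7, v8 -> 3
v2 (6-11) vs v3..v8: overlaps v4, v8 -> 2
v3 (13-21) vs v4..v8: overlaps v5, v6 -> 2
v4 (8-11) vs v5..v8: overlaps none -> 0
v5 (15-21) vs v6..v8: overlaps none -> 0
v6 (13-15) vs v7..v8: overlaps none -> 0
v7 (1-6) vs v8: overlaps v8 -> 1
Total overlapping pairs = 4 + 3 + 2 + 2 + 0 + 0 + 0 + 1 = 12

12


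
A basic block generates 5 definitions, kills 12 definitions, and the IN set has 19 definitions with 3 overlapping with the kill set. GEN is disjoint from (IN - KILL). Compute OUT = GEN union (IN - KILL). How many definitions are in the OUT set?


IN - KILL: 19 - 3 = 16 surviving definitions
OUT = GEN + surviving = 5 + 16 = 21

21


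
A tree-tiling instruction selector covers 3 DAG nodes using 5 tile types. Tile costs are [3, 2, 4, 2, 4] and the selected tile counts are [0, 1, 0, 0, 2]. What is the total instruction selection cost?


Total cost = sum(count_i * cost_i)
= 0*3 + 1*2 + 0*4 + 0*2 + 2*4
= 10

10


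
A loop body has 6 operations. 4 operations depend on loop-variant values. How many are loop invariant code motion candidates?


Invariant candidates = total - loop-dependent
= 6 - 4 = 2

2


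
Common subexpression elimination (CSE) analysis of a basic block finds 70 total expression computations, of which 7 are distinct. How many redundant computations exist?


CSE count = total expressions - unique expressions
= 70 - 7 = 63

63


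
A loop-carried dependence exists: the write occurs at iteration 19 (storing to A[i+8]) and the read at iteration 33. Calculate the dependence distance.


Distance = read iteration - write iteration
= 33 - 19 = 14

14


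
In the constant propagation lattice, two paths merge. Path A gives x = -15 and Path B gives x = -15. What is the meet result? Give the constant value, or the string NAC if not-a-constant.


Meet operation: if both paths give the same constant, result is that constant; if they differ, result is NAC (not-a-constant).
Path A: -15, Path B: -15 -> equal
Result: constant -> -15

-15


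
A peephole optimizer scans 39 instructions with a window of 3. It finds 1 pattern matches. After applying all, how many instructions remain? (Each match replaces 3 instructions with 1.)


Each match removes 2 instructions.
Total removed = 1 * 2 = 2
Remaining = 39 - 2 = 37

37


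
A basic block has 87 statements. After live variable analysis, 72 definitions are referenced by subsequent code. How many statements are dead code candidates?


Dead code = total statements - live definitions
= 87 - 72 = 15

15


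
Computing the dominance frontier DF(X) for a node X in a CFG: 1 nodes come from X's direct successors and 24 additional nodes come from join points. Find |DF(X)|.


DF(X) = direct successor contributions + join point contributions
= 1 + 24 = 25

25


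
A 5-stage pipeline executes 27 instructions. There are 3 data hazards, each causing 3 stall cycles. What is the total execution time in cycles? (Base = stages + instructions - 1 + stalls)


Base cycles = 5 + 27 - 1 = 31
Total stalls = 3 * 3 = 9
Total = 31 + 9 = 40

40


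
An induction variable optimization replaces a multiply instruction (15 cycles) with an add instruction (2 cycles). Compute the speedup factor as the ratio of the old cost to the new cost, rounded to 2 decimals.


Ratio = mult_cost / add_cost = 15 / 2 = 7.5

7.5


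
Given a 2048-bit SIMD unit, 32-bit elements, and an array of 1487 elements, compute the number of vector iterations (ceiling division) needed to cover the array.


Width = 2048 / 32 = 64 elements per vector op
Iterations = ceil(1487 / 64) = 24

24


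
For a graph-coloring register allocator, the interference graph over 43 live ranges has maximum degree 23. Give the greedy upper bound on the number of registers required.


Greedy coloring never needs more than (max_degree + 1) colors: when coloring a vertex, at most max_degree neighbors are already colored.
Upper bound = 23 + 1 = 24

24


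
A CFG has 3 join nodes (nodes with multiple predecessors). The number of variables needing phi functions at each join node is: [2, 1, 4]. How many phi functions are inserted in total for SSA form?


Total phi functions = sum of phi functions at each join node
= 2 + 1 + 4 = 7

7


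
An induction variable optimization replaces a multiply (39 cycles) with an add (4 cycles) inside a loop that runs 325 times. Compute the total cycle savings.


Per-iteration saving = 39 - 4 = 35
Total saved = 325 * 35 = 11375

11375


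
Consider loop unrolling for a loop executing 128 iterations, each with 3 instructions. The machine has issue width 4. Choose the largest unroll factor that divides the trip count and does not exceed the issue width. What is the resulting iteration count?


Largest divisor of 128 <= 4 is 4
New iterations = 128 / 4 = 32

32


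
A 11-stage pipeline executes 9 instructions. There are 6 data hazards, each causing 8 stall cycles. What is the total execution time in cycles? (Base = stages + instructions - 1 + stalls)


Base cycles = 11 + 9 - 1 = 19
Total stalls = 6 * 8 = 48
Total = 19 + 48 = 67

67


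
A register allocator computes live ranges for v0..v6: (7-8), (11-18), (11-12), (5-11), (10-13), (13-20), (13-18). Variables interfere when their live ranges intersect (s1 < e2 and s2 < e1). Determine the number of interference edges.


Check all pairs for overlapping intervals.
Two intervals (s1,e1) and (s2,e2) overlap if s1 < e2 and s2 < e1.
v0 (7-8) vs v1..v6: overlaps v3 -> 1
v1 (11-18) vs v2..v6: overlaps v2, v4, v5, v6 -> 4
v2 (11-12) vs v3..v6: overlaps v4 -> 1
v3 (5-11) vs v4..v6: overlaps v4 -> 1
v4 (10-13) vs v5..v6: overlaps none -> 0
v5 (13-20) vs v6: overlaps v6 -> 1
Total overlapping pairs = 1 + 4 + 1 + 1 + 0 + 1 = 8

8


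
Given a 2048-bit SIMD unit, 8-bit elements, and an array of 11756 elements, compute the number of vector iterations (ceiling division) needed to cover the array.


Width = 2048 / 8 = 256 elements per vector op
Iterations = ceil(11756 / 256) = 46

46


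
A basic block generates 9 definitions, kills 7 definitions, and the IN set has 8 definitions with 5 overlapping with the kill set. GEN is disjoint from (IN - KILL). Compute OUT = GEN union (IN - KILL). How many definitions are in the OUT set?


IN - KILL: 8 - 5 = 3 surviving definitions
OUT = GEN + surviving = 9 + 3 = 12

12


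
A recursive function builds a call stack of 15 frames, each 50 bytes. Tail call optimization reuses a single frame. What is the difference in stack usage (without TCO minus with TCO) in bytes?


Without TCO: 15 * 50 = 750 bytes
With TCO: reuse 1 frame = 50 bytes
Savings = 750 - 50 = 700

700


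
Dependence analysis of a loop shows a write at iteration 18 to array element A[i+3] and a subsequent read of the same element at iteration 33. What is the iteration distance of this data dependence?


Distance = read iteration - write iteration
= 33 - 18 = 15

15


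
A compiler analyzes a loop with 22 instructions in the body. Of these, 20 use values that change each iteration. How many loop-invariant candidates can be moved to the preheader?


Invariant candidates = total - loop-dependent
= 22 - 20 = 2

2


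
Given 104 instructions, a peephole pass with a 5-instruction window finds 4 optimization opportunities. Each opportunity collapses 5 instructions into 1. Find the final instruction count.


Each match removes 4 instructions.
Total removed = 4 * 4 = 16
Remaining = 104 - 16 = 88

88


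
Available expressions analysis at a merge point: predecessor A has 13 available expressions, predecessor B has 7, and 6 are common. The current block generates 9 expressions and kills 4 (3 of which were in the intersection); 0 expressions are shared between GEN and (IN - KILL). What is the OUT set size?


IN = intersection of predecessors = 6
IN - KILL = 6 - 3 = 3
|OUT| = |GEN| + |IN - KILL| - |GEN ∩ (IN - KILL)| = 9 + 3 - 0 = 12

12


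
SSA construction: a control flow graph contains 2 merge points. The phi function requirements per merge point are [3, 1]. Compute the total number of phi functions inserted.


Total phi functions = sum of phi functions at each join node
= 3 + 1 = 4

4


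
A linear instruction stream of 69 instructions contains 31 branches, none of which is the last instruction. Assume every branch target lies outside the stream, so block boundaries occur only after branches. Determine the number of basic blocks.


With no in-sequence branch targets, the leaders are the first instruction plus the instruction after each branch.
Number of basic blocks = branches + 1
= 31 + 1 = 32

32


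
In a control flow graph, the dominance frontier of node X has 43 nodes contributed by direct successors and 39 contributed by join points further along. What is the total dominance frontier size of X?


DF(X) = direct successor contributions + join point contributions
= 43 + 39 = 82

82
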